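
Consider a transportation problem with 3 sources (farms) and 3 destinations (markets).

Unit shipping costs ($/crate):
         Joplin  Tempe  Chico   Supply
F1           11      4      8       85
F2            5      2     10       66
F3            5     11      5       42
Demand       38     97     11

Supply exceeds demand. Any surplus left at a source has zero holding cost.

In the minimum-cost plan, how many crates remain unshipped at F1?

47

Minimum-cost shipments:
  F1->Tempe: 38 crates
  F2->Joplin: 7 crates
  F2->Tempe: 59 crates
  F3->Joplin: 31 crates
  F3->Chico: 11 crates
Total cost = $515.
F1 ships 38 of its 85, leaving 47.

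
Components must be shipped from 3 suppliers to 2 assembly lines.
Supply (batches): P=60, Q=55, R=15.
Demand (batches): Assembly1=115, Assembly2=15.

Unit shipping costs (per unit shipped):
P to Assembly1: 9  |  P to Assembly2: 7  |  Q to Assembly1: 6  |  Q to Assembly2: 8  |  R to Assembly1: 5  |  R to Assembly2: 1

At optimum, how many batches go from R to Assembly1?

Solving gives:
  P–Assembly1: 60 × 9 = 540
  Q–Assembly1: 55 × 6 = 330
  R–Assembly2: 15 × 1 = 15
Total cost = 885.
The route R→Assembly1 is not used.

0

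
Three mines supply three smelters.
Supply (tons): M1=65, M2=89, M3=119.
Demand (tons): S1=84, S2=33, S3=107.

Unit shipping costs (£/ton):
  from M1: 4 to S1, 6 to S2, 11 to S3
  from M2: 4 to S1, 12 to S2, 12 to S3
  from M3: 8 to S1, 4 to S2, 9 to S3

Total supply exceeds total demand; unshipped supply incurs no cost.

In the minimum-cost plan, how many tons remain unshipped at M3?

0

Minimum-cost shipments:
  M1 to S2: 21 × £6 = £126
  M2 to S1: 84 × £4 = £336
  M3 to S2: 12 × £4 = £48
  M3 to S3: 107 × £9 = £963
Total cost = £1473.
M3 ships 119 of its 119, leaving 0.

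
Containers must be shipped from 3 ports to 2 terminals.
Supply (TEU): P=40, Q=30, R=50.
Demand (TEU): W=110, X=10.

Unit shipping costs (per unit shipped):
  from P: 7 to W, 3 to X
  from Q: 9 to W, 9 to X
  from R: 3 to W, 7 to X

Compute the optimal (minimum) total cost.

A cheapest plan:
  P–W: 30 × 7 = 210
  P–X: 10 × 3 = 30
  Q–W: 30 × 9 = 270
  R–W: 50 × 3 = 150
Total = 210 + 30 + 270 + 150 = 660.

660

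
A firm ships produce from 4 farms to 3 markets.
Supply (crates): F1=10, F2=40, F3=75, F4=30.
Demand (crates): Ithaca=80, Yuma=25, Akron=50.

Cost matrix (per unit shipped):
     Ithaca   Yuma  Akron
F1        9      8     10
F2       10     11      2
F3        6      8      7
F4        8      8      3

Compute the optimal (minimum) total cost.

800

One minimum-cost allocation:
  F1–Yuma: 10 crates
  F2–Akron: 40 crates
  F3–Ithaca: 75 crates
  F4–Ithaca: 5 crates
  F4–Yuma: 15 crates
  F4–Akron: 10 crates
Total cost = 800.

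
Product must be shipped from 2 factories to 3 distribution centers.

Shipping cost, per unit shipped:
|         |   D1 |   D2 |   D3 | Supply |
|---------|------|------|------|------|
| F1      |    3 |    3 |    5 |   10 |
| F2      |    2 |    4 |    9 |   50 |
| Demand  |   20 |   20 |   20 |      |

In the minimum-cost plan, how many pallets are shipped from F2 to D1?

The minimum-cost plan:
  F1->D3: 10 × 5 = 50
  F2->D1: 20 × 2 = 40
  F2->D2: 20 × 4 = 80
  F2->D3: 10 × 9 = 90
Total cost = 260.
So F2→D1 carries 20 pallets.

20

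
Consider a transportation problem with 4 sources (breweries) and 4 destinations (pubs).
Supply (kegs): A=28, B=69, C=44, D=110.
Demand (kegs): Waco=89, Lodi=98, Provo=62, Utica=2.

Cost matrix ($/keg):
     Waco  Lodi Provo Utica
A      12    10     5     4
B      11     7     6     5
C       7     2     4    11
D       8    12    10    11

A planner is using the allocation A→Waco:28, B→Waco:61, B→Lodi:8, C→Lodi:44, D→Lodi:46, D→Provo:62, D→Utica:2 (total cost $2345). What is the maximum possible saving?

729

Current plan cost = 28·12 + 61·11 + 8·7 + 44·2 + 46·12 + 62·10 + 2·11 = $2345.
Optimal plan:
  A–Provo: 28 kegs
  B–Lodi: 54 kegs
  B–Provo: 13 kegs
  B–Utica: 2 kegs
  C–Lodi: 44 kegs
  D–Waco: 89 kegs
  D–Provo: 21 kegs
Optimal cost = $1616.
Saving = 2345 − 1616 = $729.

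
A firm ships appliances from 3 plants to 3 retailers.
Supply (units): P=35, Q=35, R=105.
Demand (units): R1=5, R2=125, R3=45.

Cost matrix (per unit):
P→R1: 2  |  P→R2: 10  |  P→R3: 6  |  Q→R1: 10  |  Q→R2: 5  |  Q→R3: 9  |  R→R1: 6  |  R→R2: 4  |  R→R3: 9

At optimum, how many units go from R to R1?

0

Solving gives:
  P→R1: 5 × 2 = 10
  P→R3: 30 × 6 = 180
  Q→R2: 20 × 5 = 100
  Q→R3: 15 × 9 = 135
  R→R2: 105 × 4 = 420
Total cost = 845.
The route R→R1 is not used.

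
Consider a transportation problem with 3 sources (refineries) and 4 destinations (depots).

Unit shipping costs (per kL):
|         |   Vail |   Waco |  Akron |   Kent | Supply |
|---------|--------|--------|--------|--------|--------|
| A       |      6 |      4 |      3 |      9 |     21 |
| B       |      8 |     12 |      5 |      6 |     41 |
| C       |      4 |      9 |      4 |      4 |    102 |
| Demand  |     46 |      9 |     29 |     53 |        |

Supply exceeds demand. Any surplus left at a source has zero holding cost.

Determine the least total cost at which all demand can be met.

550

One minimum-cost allocation:
  A to Waco: 9 × 4 = 36
  A to Akron: 12 × 3 = 36
  B to Akron: 14 × 5 = 70
  C to Vail: 46 × 4 = 184
  C to Akron: 3 × 4 = 12
  C to Kent: 53 × 4 = 212
Total = 36 + 36 + 70 + 184 + 12 + 212 = 550.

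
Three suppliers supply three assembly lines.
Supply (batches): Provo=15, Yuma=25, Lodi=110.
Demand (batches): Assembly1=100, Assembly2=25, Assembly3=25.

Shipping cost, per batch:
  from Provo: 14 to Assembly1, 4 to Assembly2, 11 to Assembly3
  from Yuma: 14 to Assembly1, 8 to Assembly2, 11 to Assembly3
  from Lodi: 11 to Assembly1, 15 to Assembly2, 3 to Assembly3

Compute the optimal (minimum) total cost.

1360

One minimum-cost allocation:
  Provo–Assembly2: 15 batches
  Yuma–Assembly1: 15 batches
  Yuma–Assembly2: 10 batches
  Lodi–Assembly1: 85 batches
  Lodi–Assembly3: 25 batches
Total cost = 1360.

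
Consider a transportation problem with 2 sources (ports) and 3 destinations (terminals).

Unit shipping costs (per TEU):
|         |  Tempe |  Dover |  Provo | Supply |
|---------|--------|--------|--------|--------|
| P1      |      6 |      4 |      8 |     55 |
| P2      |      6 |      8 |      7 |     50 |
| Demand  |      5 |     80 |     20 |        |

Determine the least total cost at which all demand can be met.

One minimum-cost allocation:
  P1->Dover: 55 × 4 = 220
  P2->Tempe: 5 × 6 = 30
  P2->Dover: 25 × 8 = 200
  P2->Provo: 20 × 7 = 140
Total = 220 + 30 + 200 + 140 = 590.
(Supply check: P1 ships 55; P2 ships 50.)

590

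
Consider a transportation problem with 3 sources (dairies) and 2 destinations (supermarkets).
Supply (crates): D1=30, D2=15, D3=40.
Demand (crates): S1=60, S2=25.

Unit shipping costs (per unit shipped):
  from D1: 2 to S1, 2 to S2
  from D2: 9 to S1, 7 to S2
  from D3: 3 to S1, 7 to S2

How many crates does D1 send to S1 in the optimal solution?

20

Solving gives:
  D1→S1: 20 × 2 = 40
  D1→S2: 10 × 2 = 20
  D2→S2: 15 × 7 = 105
  D3→S1: 40 × 3 = 120
Total cost = 285.
So D1→S1 carries 20 crates.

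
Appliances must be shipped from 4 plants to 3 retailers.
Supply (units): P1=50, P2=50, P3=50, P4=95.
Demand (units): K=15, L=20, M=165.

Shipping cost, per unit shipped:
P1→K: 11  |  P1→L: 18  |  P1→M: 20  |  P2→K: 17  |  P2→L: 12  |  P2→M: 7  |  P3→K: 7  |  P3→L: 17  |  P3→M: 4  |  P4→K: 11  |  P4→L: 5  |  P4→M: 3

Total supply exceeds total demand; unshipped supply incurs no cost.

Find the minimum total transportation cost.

A cheapest plan:
  P1->K: 5 × 11 = 55
  P2->M: 50 × 7 = 350
  P3->K: 10 × 7 = 70
  P3->M: 40 × 4 = 160
  P4->L: 20 × 5 = 100
  P4->M: 75 × 3 = 225
Total = 55 + 350 + 70 + 160 + 100 + 225 = 960.

960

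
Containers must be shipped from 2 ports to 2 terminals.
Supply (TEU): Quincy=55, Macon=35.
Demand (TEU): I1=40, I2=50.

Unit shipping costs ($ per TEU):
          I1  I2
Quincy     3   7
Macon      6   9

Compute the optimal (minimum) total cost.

540

An optimal shipping plan:
  Quincy→I1: 40 TEU
  Quincy→I2: 15 TEU
  Macon→I2: 35 TEU
Total cost = $540.
(Supply check: Quincy ships 55; Macon ships 35.)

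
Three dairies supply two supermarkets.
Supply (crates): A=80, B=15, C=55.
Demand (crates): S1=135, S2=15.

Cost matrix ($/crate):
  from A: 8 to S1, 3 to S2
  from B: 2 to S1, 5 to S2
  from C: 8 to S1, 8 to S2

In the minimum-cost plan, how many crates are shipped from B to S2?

0

Optimal shipments:
  A to S1: 65 crates
  A to S2: 15 crates
  B to S1: 15 crates
  C to S1: 55 crates
Total cost = $1035.
The route B→S2 is not used.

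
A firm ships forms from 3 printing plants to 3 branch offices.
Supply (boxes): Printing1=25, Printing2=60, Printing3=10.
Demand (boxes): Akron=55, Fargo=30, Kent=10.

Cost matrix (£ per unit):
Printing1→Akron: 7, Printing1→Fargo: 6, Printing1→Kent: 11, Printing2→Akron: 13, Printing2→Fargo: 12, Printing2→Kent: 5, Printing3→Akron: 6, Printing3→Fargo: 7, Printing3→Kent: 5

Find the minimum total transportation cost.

905

A cheapest plan:
  Printing1–Fargo: 25 boxes
  Printing2–Akron: 45 boxes
  Printing2–Fargo: 5 boxes
  Printing2–Kent: 10 boxes
  Printing3–Akron: 10 boxes
Total cost = £905.
(Supply check: Printing1 ships 25; Printing2 ships 60; Printing3 ships 10.)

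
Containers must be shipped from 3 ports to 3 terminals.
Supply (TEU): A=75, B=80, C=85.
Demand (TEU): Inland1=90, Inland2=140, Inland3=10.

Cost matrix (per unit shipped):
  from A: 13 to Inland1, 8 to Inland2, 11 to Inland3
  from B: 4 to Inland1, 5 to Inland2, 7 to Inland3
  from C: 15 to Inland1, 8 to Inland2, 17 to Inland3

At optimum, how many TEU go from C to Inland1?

Optimal shipments:
  A->Inland1: 10 × 13 = 130
  A->Inland2: 55 × 8 = 440
  A->Inland3: 10 × 11 = 110
  B->Inland1: 80 × 4 = 320
  C->Inland2: 85 × 8 = 680
Total cost = 1680.
The route C→Inland1 is not used.

0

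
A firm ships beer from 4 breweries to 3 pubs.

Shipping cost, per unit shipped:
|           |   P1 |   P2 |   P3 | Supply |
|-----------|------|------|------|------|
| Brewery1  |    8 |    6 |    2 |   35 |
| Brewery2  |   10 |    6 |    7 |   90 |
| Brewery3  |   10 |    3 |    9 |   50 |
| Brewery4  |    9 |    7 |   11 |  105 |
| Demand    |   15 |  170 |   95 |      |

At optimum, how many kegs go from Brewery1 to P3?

The minimum-cost plan:
  Brewery1 to P3: 35 × 2 = 70
  Brewery2 to P2: 30 × 6 = 180
  Brewery2 to P3: 60 × 7 = 420
  Brewery3 to P2: 50 × 3 = 150
  Brewery4 to P1: 15 × 9 = 135
  Brewery4 to P2: 90 × 7 = 630
Total cost = 1585.
So Brewery1→P3 carries 35 kegs.

35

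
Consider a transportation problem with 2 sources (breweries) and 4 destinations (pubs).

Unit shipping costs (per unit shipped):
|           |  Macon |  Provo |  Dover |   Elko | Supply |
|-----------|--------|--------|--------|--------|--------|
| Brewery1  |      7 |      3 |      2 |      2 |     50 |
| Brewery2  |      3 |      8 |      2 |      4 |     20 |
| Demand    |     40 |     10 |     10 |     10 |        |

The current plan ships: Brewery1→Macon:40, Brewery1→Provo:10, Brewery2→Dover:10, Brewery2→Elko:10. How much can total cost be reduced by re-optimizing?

100

Current plan cost = 40·7 + 10·3 + 10·2 + 10·4 = 370.
Optimal plan:
  Brewery1→Macon: 20 × 7 = 140
  Brewery1→Provo: 10 × 3 = 30
  Brewery1→Dover: 10 × 2 = 20
  Brewery1→Elko: 10 × 2 = 20
  Brewery2→Macon: 20 × 3 = 60
Optimal cost = 270.
Saving = 370 − 270 = 100.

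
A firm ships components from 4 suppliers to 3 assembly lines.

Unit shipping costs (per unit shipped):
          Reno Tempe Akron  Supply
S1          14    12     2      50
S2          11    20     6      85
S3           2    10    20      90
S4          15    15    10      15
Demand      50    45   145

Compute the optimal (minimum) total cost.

1285

Optimal allocation:
  S1 to Akron: 50 × 2 = 100
  S2 to Akron: 85 × 6 = 510
  S3 to Reno: 50 × 2 = 100
  S3 to Tempe: 40 × 10 = 400
  S4 to Tempe: 5 × 15 = 75
  S4 to Akron: 10 × 10 = 100
Total = 100 + 510 + 100 + 400 + 75 + 100 = 1285.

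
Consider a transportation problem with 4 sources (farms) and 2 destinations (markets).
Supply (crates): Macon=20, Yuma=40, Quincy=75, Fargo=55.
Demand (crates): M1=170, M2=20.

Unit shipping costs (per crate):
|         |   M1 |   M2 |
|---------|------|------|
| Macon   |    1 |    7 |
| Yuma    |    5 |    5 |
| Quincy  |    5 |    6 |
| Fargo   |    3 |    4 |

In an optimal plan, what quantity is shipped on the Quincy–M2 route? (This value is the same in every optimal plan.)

The minimum-cost plan:
  Macon to M1: 20 × 1 = 20
  Yuma to M1: 20 × 5 = 100
  Yuma to M2: 20 × 5 = 100
  Quincy to M1: 75 × 5 = 375
  Fargo to M1: 55 × 3 = 165
Total cost = 760.
The route Quincy→M2 is not used.

0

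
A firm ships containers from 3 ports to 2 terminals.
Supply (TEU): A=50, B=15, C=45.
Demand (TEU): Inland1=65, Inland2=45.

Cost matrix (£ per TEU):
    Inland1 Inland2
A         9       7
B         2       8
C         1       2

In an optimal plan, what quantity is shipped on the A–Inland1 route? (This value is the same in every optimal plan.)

5

Solving gives:
  A->Inland1: 5 × £9 = £45
  A->Inland2: 45 × £7 = £315
  B->Inland1: 15 × £2 = £30
  C->Inland1: 45 × £1 = £45
Total cost = £435.
So A→Inland1 carries 5 TEU.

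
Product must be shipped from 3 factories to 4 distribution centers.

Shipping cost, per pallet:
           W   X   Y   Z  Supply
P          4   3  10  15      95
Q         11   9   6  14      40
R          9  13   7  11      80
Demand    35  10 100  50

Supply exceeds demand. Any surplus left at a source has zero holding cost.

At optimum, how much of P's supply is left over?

An optimal plan:
  P->W: 35 × 4 = 140
  P->X: 10 × 3 = 30
  P->Y: 30 × 10 = 300
  Q->Y: 40 × 6 = 240
  R->Y: 30 × 7 = 210
  R->Z: 50 × 11 = 550
Total cost = 1470.
P ships 75 of its 95, leaving 20.

20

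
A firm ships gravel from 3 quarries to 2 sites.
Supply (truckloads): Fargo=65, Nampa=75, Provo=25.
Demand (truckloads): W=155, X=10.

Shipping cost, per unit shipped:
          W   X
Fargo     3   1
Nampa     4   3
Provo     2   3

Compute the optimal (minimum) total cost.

525

An optimal shipping plan:
  Fargo→W: 55 × 3 = 165
  Fargo→X: 10 × 1 = 10
  Nampa→W: 75 × 4 = 300
  Provo→W: 25 × 2 = 50
Total = 165 + 10 + 300 + 50 = 525.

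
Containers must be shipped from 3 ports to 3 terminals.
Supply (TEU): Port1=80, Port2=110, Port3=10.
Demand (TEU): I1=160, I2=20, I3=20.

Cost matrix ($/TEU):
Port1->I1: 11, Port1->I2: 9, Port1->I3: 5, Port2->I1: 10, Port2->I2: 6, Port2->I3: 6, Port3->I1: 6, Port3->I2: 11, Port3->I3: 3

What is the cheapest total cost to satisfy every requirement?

An optimal shipping plan:
  Port1→I1: 60 × $11 = $660
  Port1→I3: 20 × $5 = $100
  Port2→I1: 90 × $10 = $900
  Port2→I2: 20 × $6 = $120
  Port3→I1: 10 × $6 = $60
Total = 660 + 100 + 900 + 120 + 60 = $1840.
(Supply check: Port1 ships 80; Port2 ships 110; Port3 ships 10.)

1840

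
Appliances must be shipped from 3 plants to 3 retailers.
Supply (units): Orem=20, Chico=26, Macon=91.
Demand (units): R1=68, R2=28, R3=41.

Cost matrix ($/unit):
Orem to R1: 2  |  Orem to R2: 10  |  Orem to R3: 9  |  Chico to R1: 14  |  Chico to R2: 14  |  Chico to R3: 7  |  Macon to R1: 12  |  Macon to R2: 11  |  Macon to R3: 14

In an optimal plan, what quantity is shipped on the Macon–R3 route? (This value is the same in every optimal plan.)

Optimal shipments:
  Orem–R1: 20 × $2 = $40
  Chico–R3: 26 × $7 = $182
  Macon–R1: 48 × $12 = $576
  Macon–R2: 28 × $11 = $308
  Macon–R3: 15 × $14 = $210
Total cost = $1316.
So Macon→R3 carries 15 units.

15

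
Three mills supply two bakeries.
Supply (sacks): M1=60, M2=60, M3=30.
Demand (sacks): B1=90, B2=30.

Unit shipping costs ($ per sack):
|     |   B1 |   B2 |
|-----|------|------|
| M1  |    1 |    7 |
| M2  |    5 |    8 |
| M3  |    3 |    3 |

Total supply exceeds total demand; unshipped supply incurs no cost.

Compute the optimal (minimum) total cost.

300

Optimal allocation:
  M1->B1: 60 × $1 = $60
  M2->B1: 30 × $5 = $150
  M3->B2: 30 × $3 = $90
Total = 60 + 150 + 90 = $300.
(Supply check: M1 ships 60; M2 ships 30; M3 ships 30.)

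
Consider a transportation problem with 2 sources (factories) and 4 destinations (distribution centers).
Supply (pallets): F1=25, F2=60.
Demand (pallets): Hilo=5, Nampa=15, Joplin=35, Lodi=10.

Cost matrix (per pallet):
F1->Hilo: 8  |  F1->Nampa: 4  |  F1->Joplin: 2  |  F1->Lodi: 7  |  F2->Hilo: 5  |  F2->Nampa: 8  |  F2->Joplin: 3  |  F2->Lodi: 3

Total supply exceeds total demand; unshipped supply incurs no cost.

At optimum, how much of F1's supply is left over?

0

Minimum-cost shipments:
  F1–Nampa: 15 × 4 = 60
  F1–Joplin: 10 × 2 = 20
  F2–Hilo: 5 × 5 = 25
  F2–Joplin: 25 × 3 = 75
  F2–Lodi: 10 × 3 = 30
Total cost = 210.
F1 ships 25 of its 25, leaving 0.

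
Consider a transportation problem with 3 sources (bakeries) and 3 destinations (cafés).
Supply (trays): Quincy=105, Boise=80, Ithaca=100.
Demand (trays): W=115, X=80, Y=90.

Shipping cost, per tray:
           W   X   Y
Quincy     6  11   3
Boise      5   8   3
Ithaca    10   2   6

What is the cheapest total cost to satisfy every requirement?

One minimum-cost allocation:
  Quincy to W: 35 × 6 = 210
  Quincy to Y: 70 × 3 = 210
  Boise to W: 80 × 5 = 400
  Ithaca to X: 80 × 2 = 160
  Ithaca to Y: 20 × 6 = 120
Total = 210 + 210 + 400 + 160 + 120 = 1100.
(Supply check: Quincy ships 105; Boise ships 80; Ithaca ships 100.)

1100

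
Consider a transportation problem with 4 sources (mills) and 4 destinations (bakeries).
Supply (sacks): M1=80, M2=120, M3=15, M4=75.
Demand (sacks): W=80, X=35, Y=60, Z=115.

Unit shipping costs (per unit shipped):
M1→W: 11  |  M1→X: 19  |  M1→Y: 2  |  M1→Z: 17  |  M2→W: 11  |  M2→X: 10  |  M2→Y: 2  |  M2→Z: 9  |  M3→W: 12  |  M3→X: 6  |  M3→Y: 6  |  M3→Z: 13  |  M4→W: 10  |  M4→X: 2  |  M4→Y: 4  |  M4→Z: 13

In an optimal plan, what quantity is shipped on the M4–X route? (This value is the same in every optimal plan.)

Solving gives:
  M1->W: 25 × 11 = 275
  M1->Y: 55 × 2 = 110
  M2->Y: 5 × 2 = 10
  M2->Z: 115 × 9 = 1035
  M3->W: 15 × 12 = 180
  M4->W: 40 × 10 = 400
  M4->X: 35 × 2 = 70
Total cost = 2080.
So M4→X carries 35 sacks.

35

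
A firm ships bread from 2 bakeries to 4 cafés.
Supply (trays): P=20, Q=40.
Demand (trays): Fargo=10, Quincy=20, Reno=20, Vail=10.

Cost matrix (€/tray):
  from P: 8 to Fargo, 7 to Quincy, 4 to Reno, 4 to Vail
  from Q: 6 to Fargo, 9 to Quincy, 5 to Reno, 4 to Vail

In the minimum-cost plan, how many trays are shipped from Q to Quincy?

The minimum-cost plan:
  P→Quincy: 20 × €7 = €140
  Q→Fargo: 10 × €6 = €60
  Q→Reno: 20 × €5 = €100
  Q→Vail: 10 × €4 = €40
Total cost = €340.
The route Q→Quincy is not used.

0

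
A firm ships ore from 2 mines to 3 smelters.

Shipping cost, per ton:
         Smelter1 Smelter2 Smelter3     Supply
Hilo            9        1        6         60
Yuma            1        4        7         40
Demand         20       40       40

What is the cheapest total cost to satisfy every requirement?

320

One minimum-cost allocation:
  Hilo→Smelter2: 40 × 1 = 40
  Hilo→Smelter3: 20 × 6 = 120
  Yuma→Smelter1: 20 × 1 = 20
  Yuma→Smelter3: 20 × 7 = 140
Total = 40 + 120 + 20 + 140 = 320.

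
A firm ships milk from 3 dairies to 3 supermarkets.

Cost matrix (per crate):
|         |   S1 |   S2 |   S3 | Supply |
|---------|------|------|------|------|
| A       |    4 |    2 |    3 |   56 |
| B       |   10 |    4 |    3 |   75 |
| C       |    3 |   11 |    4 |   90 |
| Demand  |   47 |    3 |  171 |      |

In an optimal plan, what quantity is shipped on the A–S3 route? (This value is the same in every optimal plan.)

Solving gives:
  A to S2: 3 × 2 = 6
  A to S3: 53 × 3 = 159
  B to S3: 75 × 3 = 225
  C to S1: 47 × 3 = 141
  C to S3: 43 × 4 = 172
Total cost = 703.
So A→S3 carries 53 crates.

53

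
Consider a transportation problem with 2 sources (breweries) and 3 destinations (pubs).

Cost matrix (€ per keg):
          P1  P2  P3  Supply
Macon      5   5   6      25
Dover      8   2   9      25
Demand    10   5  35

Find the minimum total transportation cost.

An optimal shipping plan:
  Macon->P1: 10 × €5 = €50
  Macon->P3: 15 × €6 = €90
  Dover->P2: 5 × €2 = €10
  Dover->P3: 20 × €9 = €180
Total = 50 + 90 + 10 + 180 = €330.
(Supply check: Macon ships 25; Dover ships 25.)

330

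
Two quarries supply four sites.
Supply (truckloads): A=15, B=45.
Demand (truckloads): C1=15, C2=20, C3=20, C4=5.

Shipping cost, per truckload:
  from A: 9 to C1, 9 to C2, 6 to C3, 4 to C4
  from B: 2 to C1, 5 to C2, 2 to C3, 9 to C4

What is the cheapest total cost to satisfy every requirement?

One minimum-cost allocation:
  A to C2: 10 × 9 = 90
  A to C4: 5 × 4 = 20
  B to C1: 15 × 2 = 30
  B to C2: 10 × 5 = 50
  B to C3: 20 × 2 = 40
Total = 90 + 20 + 30 + 50 + 40 = 230.

230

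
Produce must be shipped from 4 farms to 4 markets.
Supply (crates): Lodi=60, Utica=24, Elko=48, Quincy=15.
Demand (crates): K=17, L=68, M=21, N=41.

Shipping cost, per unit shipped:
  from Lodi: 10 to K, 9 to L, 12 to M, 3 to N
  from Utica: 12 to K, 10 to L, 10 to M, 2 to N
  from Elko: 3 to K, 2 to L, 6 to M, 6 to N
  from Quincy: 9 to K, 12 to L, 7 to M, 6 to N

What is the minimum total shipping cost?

An optimal shipping plan:
  Lodi–L: 37 × 9 = 333
  Lodi–N: 23 × 3 = 69
  Utica–M: 6 × 10 = 60
  Utica–N: 18 × 2 = 36
  Elko–K: 17 × 3 = 51
  Elko–L: 31 × 2 = 62
  Quincy–M: 15 × 7 = 105
Total = 333 + 69 + 60 + 36 + 51 + 62 + 105 = 716.

716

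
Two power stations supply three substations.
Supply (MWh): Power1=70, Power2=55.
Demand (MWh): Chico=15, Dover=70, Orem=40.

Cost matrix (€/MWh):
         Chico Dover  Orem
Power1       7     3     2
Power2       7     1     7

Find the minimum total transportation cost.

One minimum-cost allocation:
  Power1 to Chico: 15 MWh
  Power1 to Dover: 15 MWh
  Power1 to Orem: 40 MWh
  Power2 to Dover: 55 MWh
Total cost = €285.
(Supply check: Power1 ships 70; Power2 ships 55.)

285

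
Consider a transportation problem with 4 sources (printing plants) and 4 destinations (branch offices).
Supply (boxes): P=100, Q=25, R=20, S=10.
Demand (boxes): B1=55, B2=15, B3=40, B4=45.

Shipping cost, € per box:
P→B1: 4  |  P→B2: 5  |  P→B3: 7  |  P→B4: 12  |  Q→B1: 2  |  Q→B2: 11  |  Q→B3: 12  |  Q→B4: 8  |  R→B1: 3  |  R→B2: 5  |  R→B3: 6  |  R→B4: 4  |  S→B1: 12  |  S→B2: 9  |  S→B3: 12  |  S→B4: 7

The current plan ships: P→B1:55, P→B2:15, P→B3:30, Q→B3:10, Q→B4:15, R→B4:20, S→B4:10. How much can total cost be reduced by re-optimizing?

70

Current plan cost = 55·4 + 15·5 + 30·7 + 10·12 + 15·8 + 20·4 + 10·7 = €895.
Optimal plan:
  P to B1: 45 × €4 = €180
  P to B2: 15 × €5 = €75
  P to B3: 40 × €7 = €280
  Q to B1: 10 × €2 = €20
  Q to B4: 15 × €8 = €120
  R to B4: 20 × €4 = €80
  S to B4: 10 × €7 = €70
Optimal cost = €825.
Saving = 895 − 825 = €70.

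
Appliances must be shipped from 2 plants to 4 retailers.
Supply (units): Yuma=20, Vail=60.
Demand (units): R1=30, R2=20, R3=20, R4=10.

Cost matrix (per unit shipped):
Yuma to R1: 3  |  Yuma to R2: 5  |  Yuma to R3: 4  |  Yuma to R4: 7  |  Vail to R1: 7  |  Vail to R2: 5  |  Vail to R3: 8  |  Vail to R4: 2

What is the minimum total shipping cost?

Optimal allocation:
  Yuma->R1: 20 × 3 = 60
  Vail->R1: 10 × 7 = 70
  Vail->R2: 20 × 5 = 100
  Vail->R3: 20 × 8 = 160
  Vail->R4: 10 × 2 = 20
Total = 60 + 70 + 100 + 160 + 20 = 410.
(Supply check: Yuma ships 20; Vail ships 60.)

410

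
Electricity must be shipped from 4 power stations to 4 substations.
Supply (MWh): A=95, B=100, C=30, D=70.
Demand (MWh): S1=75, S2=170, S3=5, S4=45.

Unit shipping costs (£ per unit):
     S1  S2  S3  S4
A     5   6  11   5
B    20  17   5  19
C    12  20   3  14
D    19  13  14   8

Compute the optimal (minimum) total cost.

3210

An optimal shipping plan:
  A->S1: 45 × £5 = £225
  A->S2: 50 × £6 = £300
  B->S2: 95 × £17 = £1615
  B->S3: 5 × £5 = £25
  C->S1: 30 × £12 = £360
  D->S2: 25 × £13 = £325
  D->S4: 45 × £8 = £360
Total = 225 + 300 + 1615 + 25 + 360 + 325 + 360 = £3210.
(Supply check: A ships 95; B ships 100; C ships 30; D ships 70.)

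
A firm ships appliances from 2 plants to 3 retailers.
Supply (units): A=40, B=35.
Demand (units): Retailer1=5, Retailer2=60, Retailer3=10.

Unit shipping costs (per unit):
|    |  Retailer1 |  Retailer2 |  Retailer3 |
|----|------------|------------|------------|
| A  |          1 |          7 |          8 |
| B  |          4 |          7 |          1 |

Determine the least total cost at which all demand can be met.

435

A cheapest plan:
  A–Retailer1: 5 × 1 = 5
  A–Retailer2: 35 × 7 = 245
  B–Retailer2: 25 × 7 = 175
  B–Retailer3: 10 × 1 = 10
Total = 5 + 245 + 175 + 10 = 435.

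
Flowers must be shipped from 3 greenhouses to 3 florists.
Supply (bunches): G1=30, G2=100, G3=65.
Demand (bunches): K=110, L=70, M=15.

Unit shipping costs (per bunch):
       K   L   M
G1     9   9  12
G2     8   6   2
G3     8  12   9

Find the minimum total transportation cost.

An optimal shipping plan:
  G1→K: 30 × 9 = 270
  G2→K: 15 × 8 = 120
  G2→L: 70 × 6 = 420
  G2→M: 15 × 2 = 30
  G3→K: 65 × 8 = 520
Total = 270 + 120 + 420 + 30 + 520 = 1360.

1360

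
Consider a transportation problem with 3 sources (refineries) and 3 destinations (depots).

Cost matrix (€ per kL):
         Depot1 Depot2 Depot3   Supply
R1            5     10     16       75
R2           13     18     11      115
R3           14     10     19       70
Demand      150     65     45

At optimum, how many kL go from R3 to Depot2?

Solving gives:
  R1–Depot1: 75 × €5 = €375
  R2–Depot1: 70 × €13 = €910
  R2–Depot3: 45 × €11 = €495
  R3–Depot1: 5 × €14 = €70
  R3–Depot2: 65 × €10 = €650
Total cost = €2500.
So R3→Depot2 carries 65 kL.

65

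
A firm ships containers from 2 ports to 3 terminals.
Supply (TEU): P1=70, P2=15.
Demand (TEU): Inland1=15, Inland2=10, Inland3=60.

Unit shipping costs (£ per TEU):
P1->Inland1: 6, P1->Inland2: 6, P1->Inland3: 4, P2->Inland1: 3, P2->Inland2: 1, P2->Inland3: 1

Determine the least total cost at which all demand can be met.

325

Optimal allocation:
  P1→Inland1: 15 × £6 = £90
  P1→Inland3: 55 × £4 = £220
  P2→Inland2: 10 × £1 = £10
  P2→Inland3: 5 × £1 = £5
Total = 90 + 220 + 10 + 5 = £325.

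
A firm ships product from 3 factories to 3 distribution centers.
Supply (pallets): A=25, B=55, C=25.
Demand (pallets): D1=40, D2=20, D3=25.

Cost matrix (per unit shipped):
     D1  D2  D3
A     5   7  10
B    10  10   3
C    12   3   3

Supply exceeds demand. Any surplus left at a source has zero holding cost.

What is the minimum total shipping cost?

An optimal shipping plan:
  A→D1: 25 pallets
  B→D1: 15 pallets
  B→D3: 25 pallets
  C→D2: 20 pallets
Total cost = 410.
(Supply check: A ships 25; B ships 40; C ships 20.)

410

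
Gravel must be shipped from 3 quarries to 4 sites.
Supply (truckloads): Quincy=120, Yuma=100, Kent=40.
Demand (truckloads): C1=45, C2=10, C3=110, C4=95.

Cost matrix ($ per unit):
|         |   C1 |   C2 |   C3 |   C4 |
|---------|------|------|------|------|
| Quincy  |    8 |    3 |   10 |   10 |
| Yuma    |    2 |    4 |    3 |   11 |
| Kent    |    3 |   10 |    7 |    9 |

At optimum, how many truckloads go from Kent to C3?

The minimum-cost plan:
  Quincy->C1: 5 × $8 = $40
  Quincy->C2: 10 × $3 = $30
  Quincy->C3: 10 × $10 = $100
  Quincy->C4: 95 × $10 = $950
  Yuma->C3: 100 × $3 = $300
  Kent->C1: 40 × $3 = $120
Total cost = $1540.
The route Kent→C3 is not used.

0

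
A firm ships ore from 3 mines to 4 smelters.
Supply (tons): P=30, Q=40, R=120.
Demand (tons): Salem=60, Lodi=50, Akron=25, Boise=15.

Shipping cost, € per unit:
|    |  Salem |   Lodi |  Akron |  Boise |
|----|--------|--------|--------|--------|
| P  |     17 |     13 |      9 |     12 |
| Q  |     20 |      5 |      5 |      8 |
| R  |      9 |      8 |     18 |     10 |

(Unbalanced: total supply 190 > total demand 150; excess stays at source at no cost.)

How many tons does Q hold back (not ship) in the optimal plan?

An optimal plan:
  Q→Lodi: 15 × €5 = €75
  Q→Akron: 25 × €5 = €125
  R→Salem: 60 × €9 = €540
  R→Lodi: 35 × €8 = €280
  R→Boise: 15 × €10 = €150
Total cost = €1170.
Q ships 40 of its 40, leaving 0.

0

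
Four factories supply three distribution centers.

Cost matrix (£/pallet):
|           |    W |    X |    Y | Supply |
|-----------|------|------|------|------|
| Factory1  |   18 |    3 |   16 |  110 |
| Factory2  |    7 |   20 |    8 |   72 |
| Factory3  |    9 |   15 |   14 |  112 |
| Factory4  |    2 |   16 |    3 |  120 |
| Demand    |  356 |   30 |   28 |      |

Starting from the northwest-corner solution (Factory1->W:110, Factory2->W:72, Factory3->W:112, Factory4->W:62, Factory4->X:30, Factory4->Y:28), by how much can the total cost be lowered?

Current plan cost = 110·18 + 72·7 + 112·9 + 62·2 + 30·16 + 28·3 = £4180.
Optimal plan:
  Factory1 to W: 52 × £18 = £936
  Factory1 to X: 30 × £3 = £90
  Factory1 to Y: 28 × £16 = £448
  Factory2 to W: 72 × £7 = £504
  Factory3 to W: 112 × £9 = £1008
  Factory4 to W: 120 × £2 = £240
Optimal cost = £3226.
Saving = 4180 − 3226 = £954.

954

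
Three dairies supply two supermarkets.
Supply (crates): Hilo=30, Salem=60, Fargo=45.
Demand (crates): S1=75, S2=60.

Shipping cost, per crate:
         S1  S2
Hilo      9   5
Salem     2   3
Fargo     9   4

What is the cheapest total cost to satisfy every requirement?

510

An optimal shipping plan:
  Hilo–S1: 15 crates
  Hilo–S2: 15 crates
  Salem–S1: 60 crates
  Fargo–S2: 45 crates
Total cost = 510.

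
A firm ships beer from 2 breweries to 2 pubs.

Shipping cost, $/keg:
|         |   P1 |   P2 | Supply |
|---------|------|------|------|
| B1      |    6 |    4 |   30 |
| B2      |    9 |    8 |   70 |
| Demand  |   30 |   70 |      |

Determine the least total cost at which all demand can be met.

A cheapest plan:
  B1→P2: 30 × $4 = $120
  B2→P1: 30 × $9 = $270
  B2→P2: 40 × $8 = $320
Total = 120 + 270 + 320 = $710.
(Supply check: B1 ships 30; B2 ships 70.)

710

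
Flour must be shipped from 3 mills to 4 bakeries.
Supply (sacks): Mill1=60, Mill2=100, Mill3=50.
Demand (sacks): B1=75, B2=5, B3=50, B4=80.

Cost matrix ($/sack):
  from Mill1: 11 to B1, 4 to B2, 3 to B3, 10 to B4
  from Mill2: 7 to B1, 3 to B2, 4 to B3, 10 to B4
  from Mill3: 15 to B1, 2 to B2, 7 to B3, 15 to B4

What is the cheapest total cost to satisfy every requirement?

1665

Optimal allocation:
  Mill1 to B3: 5 × $3 = $15
  Mill1 to B4: 55 × $10 = $550
  Mill2 to B1: 75 × $7 = $525
  Mill2 to B4: 25 × $10 = $250
  Mill3 to B2: 5 × $2 = $10
  Mill3 to B3: 45 × $7 = $315
Total = 15 + 550 + 525 + 250 + 10 + 315 = $1665.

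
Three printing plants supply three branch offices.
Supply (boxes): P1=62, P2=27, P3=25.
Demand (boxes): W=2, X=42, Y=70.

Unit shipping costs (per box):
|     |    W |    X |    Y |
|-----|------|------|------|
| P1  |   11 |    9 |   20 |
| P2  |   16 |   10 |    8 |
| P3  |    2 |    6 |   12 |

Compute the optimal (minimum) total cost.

1274

A cheapest plan:
  P1–X: 42 boxes
  P1–Y: 20 boxes
  P2–Y: 27 boxes
  P3–W: 2 boxes
  P3–Y: 23 boxes
Total cost = 1274.
(Supply check: P1 ships 62; P2 ships 27; P3 ships 25.)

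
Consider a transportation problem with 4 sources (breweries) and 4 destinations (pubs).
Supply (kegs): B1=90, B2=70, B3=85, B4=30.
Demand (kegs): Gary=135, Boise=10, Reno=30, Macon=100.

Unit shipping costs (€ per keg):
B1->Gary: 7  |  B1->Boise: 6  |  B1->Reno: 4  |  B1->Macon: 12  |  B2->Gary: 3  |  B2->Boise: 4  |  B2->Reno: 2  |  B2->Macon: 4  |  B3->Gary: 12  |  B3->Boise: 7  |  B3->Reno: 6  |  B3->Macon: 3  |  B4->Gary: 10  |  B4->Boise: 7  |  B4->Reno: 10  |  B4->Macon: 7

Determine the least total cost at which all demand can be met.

One minimum-cost allocation:
  B1–Gary: 60 × €7 = €420
  B1–Reno: 30 × €4 = €120
  B2–Gary: 70 × €3 = €210
  B3–Macon: 85 × €3 = €255
  B4–Gary: 5 × €10 = €50
  B4–Boise: 10 × €7 = €70
  B4–Macon: 15 × €7 = €105
Total = 420 + 120 + 210 + 255 + 50 + 70 + 105 = €1230.
(Supply check: B1 ships 90; B2 ships 70; B3 ships 85; B4 ships 30.)

1230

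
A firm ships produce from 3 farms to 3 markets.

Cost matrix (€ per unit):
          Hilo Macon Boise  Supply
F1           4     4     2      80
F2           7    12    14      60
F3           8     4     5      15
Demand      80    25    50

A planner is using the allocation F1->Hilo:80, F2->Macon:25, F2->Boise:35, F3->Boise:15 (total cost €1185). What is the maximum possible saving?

Current plan cost = 80·4 + 25·12 + 35·14 + 15·5 = €1185.
Optimal plan:
  F1 to Hilo: 20 crates
  F1 to Macon: 10 crates
  F1 to Boise: 50 crates
  F2 to Hilo: 60 crates
  F3 to Macon: 15 crates
Optimal cost = €700.
Saving = 1185 − 700 = €485.

485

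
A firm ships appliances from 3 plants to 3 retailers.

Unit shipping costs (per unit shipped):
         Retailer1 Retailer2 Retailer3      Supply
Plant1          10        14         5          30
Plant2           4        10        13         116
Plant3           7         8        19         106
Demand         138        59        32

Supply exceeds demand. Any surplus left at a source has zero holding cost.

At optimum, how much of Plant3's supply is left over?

23

Minimum-cost shipments:
  Plant1 to Retailer3: 30 × 5 = 150
  Plant2 to Retailer1: 114 × 4 = 456
  Plant2 to Retailer3: 2 × 13 = 26
  Plant3 to Retailer1: 24 × 7 = 168
  Plant3 to Retailer2: 59 × 8 = 472
Total cost = 1272.
Plant3 ships 83 of its 106, leaving 23.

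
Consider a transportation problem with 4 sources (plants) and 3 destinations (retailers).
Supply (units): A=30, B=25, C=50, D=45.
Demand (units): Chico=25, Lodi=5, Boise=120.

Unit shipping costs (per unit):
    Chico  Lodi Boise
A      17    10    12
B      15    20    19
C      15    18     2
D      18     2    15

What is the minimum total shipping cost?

1445

A cheapest plan:
  A→Boise: 30 × 12 = 360
  B→Chico: 25 × 15 = 375
  C→Boise: 50 × 2 = 100
  D→Lodi: 5 × 2 = 10
  D→Boise: 40 × 15 = 600
Total = 360 + 375 + 100 + 10 + 600 = 1445.
(Supply check: A ships 30; B ships 25; C ships 50; D ships 45.)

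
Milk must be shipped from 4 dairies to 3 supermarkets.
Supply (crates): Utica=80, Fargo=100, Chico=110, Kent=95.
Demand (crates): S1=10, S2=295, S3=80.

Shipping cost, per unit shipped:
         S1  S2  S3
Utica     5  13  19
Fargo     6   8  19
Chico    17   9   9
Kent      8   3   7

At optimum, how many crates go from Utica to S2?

Optimal shipments:
  Utica→S1: 10 × 5 = 50
  Utica→S2: 70 × 13 = 910
  Fargo→S2: 100 × 8 = 800
  Chico→S2: 30 × 9 = 270
  Chico→S3: 80 × 9 = 720
  Kent→S2: 95 × 3 = 285
Total cost = 3035.
So Utica→S2 carries 70 crates.

70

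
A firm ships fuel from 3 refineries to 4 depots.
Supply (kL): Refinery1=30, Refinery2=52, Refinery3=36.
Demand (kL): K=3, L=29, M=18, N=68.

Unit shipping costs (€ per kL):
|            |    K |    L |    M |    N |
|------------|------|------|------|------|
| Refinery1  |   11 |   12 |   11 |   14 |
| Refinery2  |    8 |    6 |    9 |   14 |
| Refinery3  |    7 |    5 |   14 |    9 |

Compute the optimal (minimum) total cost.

An optimal shipping plan:
  Refinery1–N: 30 × €14 = €420
  Refinery2–K: 3 × €8 = €24
  Refinery2–L: 29 × €6 = €174
  Refinery2–M: 18 × €9 = €162
  Refinery2–N: 2 × €14 = €28
  Refinery3–N: 36 × €9 = €324
Total = 420 + 24 + 174 + 162 + 28 + 324 = €1132.

1132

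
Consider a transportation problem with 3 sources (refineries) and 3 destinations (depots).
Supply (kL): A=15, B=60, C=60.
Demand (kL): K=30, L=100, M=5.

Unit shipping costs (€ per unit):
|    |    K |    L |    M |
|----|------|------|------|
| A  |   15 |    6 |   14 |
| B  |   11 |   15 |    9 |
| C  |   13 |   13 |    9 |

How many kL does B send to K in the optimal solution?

30

The minimum-cost plan:
  A->L: 15 × €6 = €90
  B->K: 30 × €11 = €330
  B->L: 25 × €15 = €375
  B->M: 5 × €9 = €45
  C->L: 60 × €13 = €780
Total cost = €1620.
So B→K carries 30 kL.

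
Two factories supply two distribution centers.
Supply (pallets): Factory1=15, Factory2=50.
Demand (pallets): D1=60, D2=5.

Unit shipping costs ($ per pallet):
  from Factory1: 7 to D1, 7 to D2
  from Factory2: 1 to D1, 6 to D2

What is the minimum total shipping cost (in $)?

An optimal shipping plan:
  Factory1–D1: 10 × $7 = $70
  Factory1–D2: 5 × $7 = $35
  Factory2–D1: 50 × $1 = $50
Total = 70 + 35 + 50 = $155.

155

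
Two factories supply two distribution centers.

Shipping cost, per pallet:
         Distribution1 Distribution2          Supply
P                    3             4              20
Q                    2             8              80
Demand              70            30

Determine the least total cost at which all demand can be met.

300

An optimal shipping plan:
  P->Distribution2: 20 × 4 = 80
  Q->Distribution1: 70 × 2 = 140
  Q->Distribution2: 10 × 8 = 80
Total = 80 + 140 + 80 = 300.
(Supply check: P ships 20; Q ships 80.)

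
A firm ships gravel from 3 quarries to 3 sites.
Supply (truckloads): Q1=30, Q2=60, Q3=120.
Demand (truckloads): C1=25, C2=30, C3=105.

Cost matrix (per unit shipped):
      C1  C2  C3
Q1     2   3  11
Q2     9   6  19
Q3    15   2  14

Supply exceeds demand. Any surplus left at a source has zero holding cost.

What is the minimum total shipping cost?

1605

A cheapest plan:
  Q1–C1: 15 × 2 = 30
  Q1–C3: 15 × 11 = 165
  Q2–C1: 10 × 9 = 90
  Q3–C2: 30 × 2 = 60
  Q3–C3: 90 × 14 = 1260
Total = 30 + 165 + 90 + 60 + 1260 = 1605.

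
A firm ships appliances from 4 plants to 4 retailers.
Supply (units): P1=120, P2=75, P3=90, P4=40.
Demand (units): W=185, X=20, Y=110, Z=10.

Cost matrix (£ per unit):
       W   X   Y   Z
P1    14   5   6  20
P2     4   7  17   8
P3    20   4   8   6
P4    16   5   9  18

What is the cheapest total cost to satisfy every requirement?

Optimal allocation:
  P1–W: 70 × £14 = £980
  P1–Y: 50 × £6 = £300
  P2–W: 75 × £4 = £300
  P3–X: 20 × £4 = £80
  P3–Y: 60 × £8 = £480
  P3–Z: 10 × £6 = £60
  P4–W: 40 × £16 = £640
Total = 980 + 300 + 300 + 80 + 480 + 60 + 640 = £2840.

2840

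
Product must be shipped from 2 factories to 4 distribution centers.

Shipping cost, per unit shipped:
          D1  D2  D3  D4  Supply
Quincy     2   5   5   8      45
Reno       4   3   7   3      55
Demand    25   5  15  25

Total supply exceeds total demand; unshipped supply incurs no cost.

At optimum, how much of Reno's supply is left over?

An optimal plan:
  Quincy–D1: 25 × 2 = 50
  Quincy–D3: 15 × 5 = 75
  Reno–D2: 5 × 3 = 15
  Reno–D4: 25 × 3 = 75
Total cost = 215.
Reno ships 30 of its 55, leaving 25.

25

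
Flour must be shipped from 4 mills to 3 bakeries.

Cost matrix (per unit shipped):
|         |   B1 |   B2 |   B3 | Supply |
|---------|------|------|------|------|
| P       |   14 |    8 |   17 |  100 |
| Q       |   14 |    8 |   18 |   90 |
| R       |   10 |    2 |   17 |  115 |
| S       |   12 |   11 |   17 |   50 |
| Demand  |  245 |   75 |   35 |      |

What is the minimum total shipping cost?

Optimal allocation:
  P–B1: 65 × 14 = 910
  P–B3: 35 × 17 = 595
  Q–B1: 90 × 14 = 1260
  R–B1: 40 × 10 = 400
  R–B2: 75 × 2 = 150
  S–B1: 50 × 12 = 600
Total = 910 + 595 + 1260 + 400 + 150 + 600 = 3915.

3915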